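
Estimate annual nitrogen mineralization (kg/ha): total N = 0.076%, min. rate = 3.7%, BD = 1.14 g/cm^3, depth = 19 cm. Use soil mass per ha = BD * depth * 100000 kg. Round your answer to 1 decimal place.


Step 1: Soil mass per ha = BD * depth * 100000 = 1.14 * 19 * 100000 = 2166000 kg
Step 2: Total N pool = soil mass * N%/100 = 2166000 * 0.076/100 = 1646.16 kg/ha
Step 3: N mineralized = N pool * rate%/100 = 1646.16 * 3.7/100 = 60.9 kg/ha/yr

60.9


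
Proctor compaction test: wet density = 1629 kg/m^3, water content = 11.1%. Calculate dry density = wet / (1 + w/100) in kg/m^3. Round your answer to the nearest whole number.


Step 1: Dry density = wet density / (1 + w/100)
Step 2: Dry density = 1629 / (1 + 11.1/100)
Step 3: Dry density = 1629 / 1.111
Step 4: Dry density = 1466 kg/m^3

1466


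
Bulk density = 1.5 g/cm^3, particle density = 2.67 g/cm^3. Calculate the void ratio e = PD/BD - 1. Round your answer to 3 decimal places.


Step 1: e = PD / BD - 1
Step 2: e = 2.67 / 1.5 - 1
Step 3: e = 1.78 - 1
Step 4: e = 0.78

0.78


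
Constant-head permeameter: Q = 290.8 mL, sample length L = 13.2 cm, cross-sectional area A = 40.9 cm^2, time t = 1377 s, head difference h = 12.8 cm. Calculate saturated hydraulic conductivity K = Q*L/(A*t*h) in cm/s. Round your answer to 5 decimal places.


Step 1: K = Q * L / (A * t * h)
Step 2: Numerator = 290.8 * 13.2 = 3838.56
Step 3: Denominator = 40.9 * 1377 * 12.8 = 720887.04
Step 4: K = 3838.56 / 720887.04 = 0.00532 cm/s

0.00532


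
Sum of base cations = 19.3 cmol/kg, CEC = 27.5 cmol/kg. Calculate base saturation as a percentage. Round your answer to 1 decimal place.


Step 1: BS = 100 * (sum of bases) / CEC
Step 2: BS = 100 * 19.3 / 27.5
Step 3: BS = 70.2%

70.2


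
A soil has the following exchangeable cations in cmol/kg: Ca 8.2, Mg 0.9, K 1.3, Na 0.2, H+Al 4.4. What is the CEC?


Step 1: CEC = Ca + Mg + K + Na + (H+Al)
Step 2: CEC = 8.2 + 0.9 + 1.3 + 0.2 + 4.4
Step 3: CEC = 15.0 cmol/kg

15.0


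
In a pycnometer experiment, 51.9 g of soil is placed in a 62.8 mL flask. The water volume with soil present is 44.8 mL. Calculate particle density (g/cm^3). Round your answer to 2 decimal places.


Step 1: Volume of solids = flask volume - water volume with soil
Step 2: V_solids = 62.8 - 44.8 = 18.0 mL
Step 3: Particle density = mass / V_solids = 51.9 / 18.0 = 2.88 g/cm^3

2.88


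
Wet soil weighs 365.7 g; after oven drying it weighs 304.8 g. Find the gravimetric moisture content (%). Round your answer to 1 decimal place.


Step 1: Water mass = wet - dry = 365.7 - 304.8 = 60.9 g
Step 2: w = 100 * water mass / dry mass
Step 3: w = 100 * 60.9 / 304.8 = 20.0%

20.0


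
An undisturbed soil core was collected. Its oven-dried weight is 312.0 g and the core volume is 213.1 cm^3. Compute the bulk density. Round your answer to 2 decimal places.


Step 1: Identify the formula: BD = dry mass / volume
Step 2: Substitute values: BD = 312.0 / 213.1
Step 3: BD = 1.46 g/cm^3

1.46


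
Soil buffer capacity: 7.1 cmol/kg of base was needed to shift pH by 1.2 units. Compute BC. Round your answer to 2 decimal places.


Step 1: BC = change in base / change in pH
Step 2: BC = 7.1 / 1.2
Step 3: BC = 5.92 cmol/(kg*pH unit)

5.92


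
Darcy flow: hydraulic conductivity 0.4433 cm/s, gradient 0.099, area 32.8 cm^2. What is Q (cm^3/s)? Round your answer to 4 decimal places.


Step 1: Apply Darcy's law: Q = K * i * A
Step 2: Q = 0.4433 * 0.099 * 32.8
Step 3: Q = 1.4395 cm^3/s

1.4395


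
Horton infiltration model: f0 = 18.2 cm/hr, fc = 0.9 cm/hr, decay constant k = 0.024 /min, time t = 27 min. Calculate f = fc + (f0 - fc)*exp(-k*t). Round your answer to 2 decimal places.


Step 1: f = fc + (f0 - fc) * exp(-k * t)
Step 2: exp(-0.024 * 27) = 0.523091
Step 3: f = 0.9 + (18.2 - 0.9) * 0.523091
Step 4: f = 0.9 + 17.3 * 0.523091
Step 5: f = 9.95 cm/hr

9.95


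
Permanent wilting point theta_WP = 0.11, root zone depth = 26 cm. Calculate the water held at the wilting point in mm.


Step 1: Water (mm) = theta_WP * depth * 10
Step 2: Water = 0.11 * 26 * 10
Step 3: Water = 28.6 mm

28.6


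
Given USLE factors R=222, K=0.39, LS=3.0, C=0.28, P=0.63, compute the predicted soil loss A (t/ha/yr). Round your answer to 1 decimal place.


Step 1: A = R * K * LS * C * P
Step 2: R * K = 222 * 0.39 = 86.58
Step 3: (R*K) * LS = 86.58 * 3.0 = 259.74
Step 4: * C * P = 259.74 * 0.28 * 0.63 = 45.8
Step 5: A = 45.8 t/(ha*yr)

45.8


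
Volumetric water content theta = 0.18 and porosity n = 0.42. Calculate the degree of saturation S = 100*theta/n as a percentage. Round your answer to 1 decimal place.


Step 1: S = 100 * theta_v / n
Step 2: S = 100 * 0.18 / 0.42
Step 3: S = 42.9%

42.9


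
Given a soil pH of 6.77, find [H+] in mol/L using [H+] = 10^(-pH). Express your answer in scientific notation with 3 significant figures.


Step 1: [H+] = 10^(-pH)
Step 2: [H+] = 10^(-6.77)
Step 3: [H+] = 1.70e-07 mol/L

1.70e-07


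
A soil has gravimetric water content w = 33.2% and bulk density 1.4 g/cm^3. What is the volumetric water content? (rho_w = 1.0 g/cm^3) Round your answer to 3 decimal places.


Step 1: theta = (w / 100) * BD / rho_w
Step 2: theta = (33.2 / 100) * 1.4 / 1.0
Step 3: theta = 0.332 * 1.4
Step 4: theta = 0.465

0.465


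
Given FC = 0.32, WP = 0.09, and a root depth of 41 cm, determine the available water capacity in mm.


Step 1: Available water = (FC - WP) * depth * 10
Step 2: AW = (0.32 - 0.09) * 41 * 10
Step 3: AW = 0.23 * 41 * 10
Step 4: AW = 94.3 mm

94.3


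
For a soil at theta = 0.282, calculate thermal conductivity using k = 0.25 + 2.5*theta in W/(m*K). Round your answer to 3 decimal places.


Step 1: k = 0.25 + 2.5 * theta
Step 2: k = 0.25 + 2.5 * 0.282
Step 3: k = 0.25 + 0.705
Step 4: k = 0.955 W/(m*K)

0.955


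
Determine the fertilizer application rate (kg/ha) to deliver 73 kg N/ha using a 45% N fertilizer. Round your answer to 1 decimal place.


Step 1: Fertilizer rate = target N / (N content / 100)
Step 2: Rate = 73 / (45 / 100)
Step 3: Rate = 73 / 0.45
Step 4: Rate = 162.2 kg/ha

162.2


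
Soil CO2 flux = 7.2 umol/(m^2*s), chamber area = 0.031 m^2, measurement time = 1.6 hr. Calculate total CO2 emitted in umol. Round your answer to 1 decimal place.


Step 1: Convert time to seconds: 1.6 hr * 3600 = 5760.0 s
Step 2: Total = flux * area * time_s
Step 3: Total = 7.2 * 0.031 * 5760.0
Step 4: Total = 1285.6 umol

1285.6


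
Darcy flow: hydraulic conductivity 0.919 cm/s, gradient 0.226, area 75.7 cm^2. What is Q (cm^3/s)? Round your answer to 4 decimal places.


Step 1: Apply Darcy's law: Q = K * i * A
Step 2: Q = 0.919 * 0.226 * 75.7
Step 3: Q = 15.7224 cm^3/s

15.7224


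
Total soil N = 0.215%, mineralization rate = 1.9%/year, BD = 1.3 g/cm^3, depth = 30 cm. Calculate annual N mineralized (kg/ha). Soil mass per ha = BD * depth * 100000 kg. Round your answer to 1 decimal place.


Step 1: Soil mass per ha = BD * depth * 100000 = 1.3 * 30 * 100000 = 3900000 kg
Step 2: Total N pool = soil mass * N%/100 = 3900000 * 0.215/100 = 8385.0 kg/ha
Step 3: N mineralized = N pool * rate%/100 = 8385.0 * 1.9/100 = 159.3 kg/ha/yr

159.3


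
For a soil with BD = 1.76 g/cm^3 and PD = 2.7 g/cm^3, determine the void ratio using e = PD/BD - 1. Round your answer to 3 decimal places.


Step 1: e = PD / BD - 1
Step 2: e = 2.7 / 1.76 - 1
Step 3: e = 1.53409 - 1
Step 4: e = 0.534

0.534


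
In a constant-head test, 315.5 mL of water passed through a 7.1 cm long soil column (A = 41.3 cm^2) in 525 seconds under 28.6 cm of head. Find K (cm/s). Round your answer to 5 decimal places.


Step 1: K = Q * L / (A * t * h)
Step 2: Numerator = 315.5 * 7.1 = 2240.05
Step 3: Denominator = 41.3 * 525 * 28.6 = 620119.5
Step 4: K = 2240.05 / 620119.5 = 0.00361 cm/s

0.00361


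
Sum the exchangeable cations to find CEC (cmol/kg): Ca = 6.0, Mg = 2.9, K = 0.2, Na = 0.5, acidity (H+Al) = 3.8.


Step 1: CEC = Ca + Mg + K + Na + (H+Al)
Step 2: CEC = 6.0 + 2.9 + 0.2 + 0.5 + 3.8
Step 3: CEC = 13.4 cmol/kg

13.4


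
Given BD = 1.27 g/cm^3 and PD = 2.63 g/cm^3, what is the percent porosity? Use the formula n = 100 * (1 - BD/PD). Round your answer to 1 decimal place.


Step 1: Formula: n = 100 * (1 - BD / PD)
Step 2: n = 100 * (1 - 1.27 / 2.63)
Step 3: n = 100 * (1 - 0.48289)
Step 4: n = 51.7%

51.7


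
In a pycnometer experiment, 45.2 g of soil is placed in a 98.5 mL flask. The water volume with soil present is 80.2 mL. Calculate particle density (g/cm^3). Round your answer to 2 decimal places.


Step 1: Volume of solids = flask volume - water volume with soil
Step 2: V_solids = 98.5 - 80.2 = 18.3 mL
Step 3: Particle density = mass / V_solids = 45.2 / 18.3 = 2.47 g/cm^3

2.47


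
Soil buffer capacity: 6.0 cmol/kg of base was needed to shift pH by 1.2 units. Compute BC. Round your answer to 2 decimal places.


Step 1: BC = change in base / change in pH
Step 2: BC = 6.0 / 1.2
Step 3: BC = 5.0 cmol/(kg*pH unit)

5.0


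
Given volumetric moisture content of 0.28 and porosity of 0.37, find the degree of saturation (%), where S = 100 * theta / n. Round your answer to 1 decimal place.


Step 1: S = 100 * theta_v / n
Step 2: S = 100 * 0.28 / 0.37
Step 3: S = 75.7%

75.7


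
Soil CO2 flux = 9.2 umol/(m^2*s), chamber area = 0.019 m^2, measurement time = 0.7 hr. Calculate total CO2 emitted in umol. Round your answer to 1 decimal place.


Step 1: Convert time to seconds: 0.7 hr * 3600 = 2520.0 s
Step 2: Total = flux * area * time_s
Step 3: Total = 9.2 * 0.019 * 2520.0
Step 4: Total = 440.5 umol

440.5


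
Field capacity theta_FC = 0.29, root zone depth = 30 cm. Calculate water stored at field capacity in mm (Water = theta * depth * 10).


Step 1: Water (mm) = theta_FC * depth (cm) * 10
Step 2: Water = 0.29 * 30 * 10
Step 3: Water = 87.0 mm

87.0


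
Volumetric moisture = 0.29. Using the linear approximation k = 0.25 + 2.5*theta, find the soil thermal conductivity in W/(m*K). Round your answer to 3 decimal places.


Step 1: k = 0.25 + 2.5 * theta
Step 2: k = 0.25 + 2.5 * 0.29
Step 3: k = 0.25 + 0.725
Step 4: k = 0.975 W/(m*K)

0.975


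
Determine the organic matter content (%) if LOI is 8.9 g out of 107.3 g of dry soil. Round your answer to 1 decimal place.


Step 1: OM% = 100 * LOI / sample mass
Step 2: OM = 100 * 8.9 / 107.3
Step 3: OM = 8.3%

8.3


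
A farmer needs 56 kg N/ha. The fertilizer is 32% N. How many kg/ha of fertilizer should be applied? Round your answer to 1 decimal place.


Step 1: Fertilizer rate = target N / (N content / 100)
Step 2: Rate = 56 / (32 / 100)
Step 3: Rate = 56 / 0.32
Step 4: Rate = 175.0 kg/ha

175.0


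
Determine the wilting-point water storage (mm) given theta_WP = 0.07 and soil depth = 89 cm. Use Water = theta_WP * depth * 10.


Step 1: Water (mm) = theta_WP * depth * 10
Step 2: Water = 0.07 * 89 * 10
Step 3: Water = 62.3 mm

62.3


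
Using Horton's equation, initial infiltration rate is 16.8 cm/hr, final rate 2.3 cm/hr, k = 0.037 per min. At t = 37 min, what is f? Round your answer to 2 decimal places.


Step 1: f = fc + (f0 - fc) * exp(-k * t)
Step 2: exp(-0.037 * 37) = 0.254361
Step 3: f = 2.3 + (16.8 - 2.3) * 0.254361
Step 4: f = 2.3 + 14.5 * 0.254361
Step 5: f = 5.99 cm/hr

5.99


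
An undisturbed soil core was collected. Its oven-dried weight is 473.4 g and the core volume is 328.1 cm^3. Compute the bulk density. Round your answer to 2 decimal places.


Step 1: Identify the formula: BD = dry mass / volume
Step 2: Substitute values: BD = 473.4 / 328.1
Step 3: BD = 1.44 g/cm^3

1.44


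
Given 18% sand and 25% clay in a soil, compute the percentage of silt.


Step 1: sand + silt + clay = 100%
Step 2: silt = 100 - sand - clay
Step 3: silt = 100 - 18 - 25
Step 4: silt = 57%

57


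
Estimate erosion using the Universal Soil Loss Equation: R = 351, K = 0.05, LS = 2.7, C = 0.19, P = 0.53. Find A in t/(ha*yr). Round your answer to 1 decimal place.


Step 1: A = R * K * LS * C * P
Step 2: R * K = 351 * 0.05 = 17.55
Step 3: (R*K) * LS = 17.55 * 2.7 = 47.385
Step 4: * C * P = 47.385 * 0.19 * 0.53 = 4.8
Step 5: A = 4.8 t/(ha*yr)

4.8


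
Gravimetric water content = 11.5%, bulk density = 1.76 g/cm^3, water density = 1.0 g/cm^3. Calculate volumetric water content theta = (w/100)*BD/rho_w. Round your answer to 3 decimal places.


Step 1: theta = (w / 100) * BD / rho_w
Step 2: theta = (11.5 / 100) * 1.76 / 1.0
Step 3: theta = 0.115 * 1.76
Step 4: theta = 0.202

0.202


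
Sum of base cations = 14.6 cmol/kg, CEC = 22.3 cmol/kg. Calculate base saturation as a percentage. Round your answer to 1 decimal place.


Step 1: BS = 100 * (sum of bases) / CEC
Step 2: BS = 100 * 14.6 / 22.3
Step 3: BS = 65.5%

65.5


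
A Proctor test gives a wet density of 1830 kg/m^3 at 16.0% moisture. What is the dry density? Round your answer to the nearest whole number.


Step 1: Dry density = wet density / (1 + w/100)
Step 2: Dry density = 1830 / (1 + 16.0/100)
Step 3: Dry density = 1830 / 1.16
Step 4: Dry density = 1578 kg/m^3

1578


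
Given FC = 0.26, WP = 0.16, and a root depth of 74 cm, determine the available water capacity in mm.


Step 1: Available water = (FC - WP) * depth * 10
Step 2: AW = (0.26 - 0.16) * 74 * 10
Step 3: AW = 0.1 * 74 * 10
Step 4: AW = 74.0 mm

74.0


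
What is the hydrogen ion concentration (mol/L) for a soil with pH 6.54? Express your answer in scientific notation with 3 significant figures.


Step 1: [H+] = 10^(-pH)
Step 2: [H+] = 10^(-6.54)
Step 3: [H+] = 2.88e-07 mol/L

2.88e-07


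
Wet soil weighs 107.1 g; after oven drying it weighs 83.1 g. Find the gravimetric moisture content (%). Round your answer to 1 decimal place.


Step 1: Water mass = wet - dry = 107.1 - 83.1 = 24.0 g
Step 2: w = 100 * water mass / dry mass
Step 3: w = 100 * 24.0 / 83.1 = 28.9%

28.9


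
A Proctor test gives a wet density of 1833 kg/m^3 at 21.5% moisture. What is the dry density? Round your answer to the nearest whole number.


Step 1: Dry density = wet density / (1 + w/100)
Step 2: Dry density = 1833 / (1 + 21.5/100)
Step 3: Dry density = 1833 / 1.215
Step 4: Dry density = 1509 kg/m^3

1509


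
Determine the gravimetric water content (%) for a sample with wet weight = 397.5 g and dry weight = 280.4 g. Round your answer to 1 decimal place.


Step 1: Water mass = wet - dry = 397.5 - 280.4 = 117.1 g
Step 2: w = 100 * water mass / dry mass
Step 3: w = 100 * 117.1 / 280.4 = 41.8%

41.8


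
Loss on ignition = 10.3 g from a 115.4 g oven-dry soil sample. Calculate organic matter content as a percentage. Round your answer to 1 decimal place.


Step 1: OM% = 100 * LOI / sample mass
Step 2: OM = 100 * 10.3 / 115.4
Step 3: OM = 8.9%

8.9


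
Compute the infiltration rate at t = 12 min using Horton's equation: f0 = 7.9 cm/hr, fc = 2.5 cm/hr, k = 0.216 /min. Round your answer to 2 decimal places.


Step 1: f = fc + (f0 - fc) * exp(-k * t)
Step 2: exp(-0.216 * 12) = 0.07487
Step 3: f = 2.5 + (7.9 - 2.5) * 0.07487
Step 4: f = 2.5 + 5.4 * 0.07487
Step 5: f = 2.9 cm/hr

2.9


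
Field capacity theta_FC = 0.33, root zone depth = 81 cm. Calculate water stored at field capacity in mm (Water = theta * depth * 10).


Step 1: Water (mm) = theta_FC * depth (cm) * 10
Step 2: Water = 0.33 * 81 * 10
Step 3: Water = 267.3 mm

267.3


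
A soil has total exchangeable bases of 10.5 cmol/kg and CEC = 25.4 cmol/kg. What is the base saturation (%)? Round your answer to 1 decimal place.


Step 1: BS = 100 * (sum of bases) / CEC
Step 2: BS = 100 * 10.5 / 25.4
Step 3: BS = 41.3%

41.3


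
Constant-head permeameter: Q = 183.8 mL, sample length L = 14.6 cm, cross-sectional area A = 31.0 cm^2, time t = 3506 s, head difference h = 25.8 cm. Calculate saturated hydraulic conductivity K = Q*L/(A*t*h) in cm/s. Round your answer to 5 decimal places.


Step 1: K = Q * L / (A * t * h)
Step 2: Numerator = 183.8 * 14.6 = 2683.48
Step 3: Denominator = 31.0 * 3506 * 25.8 = 2804098.8
Step 4: K = 2683.48 / 2804098.8 = 0.00096 cm/s

0.00096


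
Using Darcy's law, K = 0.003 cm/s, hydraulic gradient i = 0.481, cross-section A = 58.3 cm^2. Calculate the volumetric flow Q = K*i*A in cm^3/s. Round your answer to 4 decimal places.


Step 1: Apply Darcy's law: Q = K * i * A
Step 2: Q = 0.003 * 0.481 * 58.3
Step 3: Q = 0.0841 cm^3/s

0.0841


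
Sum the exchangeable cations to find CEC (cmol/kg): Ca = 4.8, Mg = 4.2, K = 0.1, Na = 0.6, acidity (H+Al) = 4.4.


Step 1: CEC = Ca + Mg + K + Na + (H+Al)
Step 2: CEC = 4.8 + 4.2 + 0.1 + 0.6 + 4.4
Step 3: CEC = 14.1 cmol/kg

14.1


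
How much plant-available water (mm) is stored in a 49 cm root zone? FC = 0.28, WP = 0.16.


Step 1: Available water = (FC - WP) * depth * 10
Step 2: AW = (0.28 - 0.16) * 49 * 10
Step 3: AW = 0.12 * 49 * 10
Step 4: AW = 58.8 mm

58.8


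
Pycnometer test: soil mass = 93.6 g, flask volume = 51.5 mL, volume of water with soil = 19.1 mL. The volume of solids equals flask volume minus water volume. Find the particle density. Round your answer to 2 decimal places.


Step 1: Volume of solids = flask volume - water volume with soil
Step 2: V_solids = 51.5 - 19.1 = 32.4 mL
Step 3: Particle density = mass / V_solids = 93.6 / 32.4 = 2.89 g/cm^3

2.89


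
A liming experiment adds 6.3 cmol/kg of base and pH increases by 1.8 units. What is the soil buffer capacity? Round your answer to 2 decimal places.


Step 1: BC = change in base / change in pH
Step 2: BC = 6.3 / 1.8
Step 3: BC = 3.5 cmol/(kg*pH unit)

3.5


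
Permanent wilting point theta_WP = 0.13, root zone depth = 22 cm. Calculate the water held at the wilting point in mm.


Step 1: Water (mm) = theta_WP * depth * 10
Step 2: Water = 0.13 * 22 * 10
Step 3: Water = 28.6 mm

28.6


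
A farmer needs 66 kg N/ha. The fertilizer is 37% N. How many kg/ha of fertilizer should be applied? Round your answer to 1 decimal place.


Step 1: Fertilizer rate = target N / (N content / 100)
Step 2: Rate = 66 / (37 / 100)
Step 3: Rate = 66 / 0.37
Step 4: Rate = 178.4 kg/ha

178.4


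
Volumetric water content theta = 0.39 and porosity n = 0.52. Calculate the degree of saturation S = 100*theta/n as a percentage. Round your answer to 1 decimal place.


Step 1: S = 100 * theta_v / n
Step 2: S = 100 * 0.39 / 0.52
Step 3: S = 75.0%

75.0


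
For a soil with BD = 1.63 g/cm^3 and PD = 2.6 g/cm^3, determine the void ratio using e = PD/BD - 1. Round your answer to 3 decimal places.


Step 1: e = PD / BD - 1
Step 2: e = 2.6 / 1.63 - 1
Step 3: e = 1.59509 - 1
Step 4: e = 0.595

0.595


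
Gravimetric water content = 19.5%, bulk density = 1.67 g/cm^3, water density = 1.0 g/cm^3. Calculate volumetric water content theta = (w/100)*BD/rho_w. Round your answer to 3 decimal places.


Step 1: theta = (w / 100) * BD / rho_w
Step 2: theta = (19.5 / 100) * 1.67 / 1.0
Step 3: theta = 0.195 * 1.67
Step 4: theta = 0.326

0.326


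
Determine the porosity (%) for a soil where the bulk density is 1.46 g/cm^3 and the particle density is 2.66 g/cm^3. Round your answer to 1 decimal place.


Step 1: Formula: n = 100 * (1 - BD / PD)
Step 2: n = 100 * (1 - 1.46 / 2.66)
Step 3: n = 100 * (1 - 0.54887)
Step 4: n = 45.1%

45.1


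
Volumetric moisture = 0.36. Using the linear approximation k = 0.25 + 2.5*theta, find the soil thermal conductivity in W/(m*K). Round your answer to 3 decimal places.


Step 1: k = 0.25 + 2.5 * theta
Step 2: k = 0.25 + 2.5 * 0.36
Step 3: k = 0.25 + 0.9
Step 4: k = 1.15 W/(m*K)

1.15


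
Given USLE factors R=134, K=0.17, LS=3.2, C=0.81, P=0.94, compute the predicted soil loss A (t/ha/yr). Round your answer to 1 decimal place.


Step 1: A = R * K * LS * C * P
Step 2: R * K = 134 * 0.17 = 22.78
Step 3: (R*K) * LS = 22.78 * 3.2 = 72.896
Step 4: * C * P = 72.896 * 0.81 * 0.94 = 55.5
Step 5: A = 55.5 t/(ha*yr)

55.5


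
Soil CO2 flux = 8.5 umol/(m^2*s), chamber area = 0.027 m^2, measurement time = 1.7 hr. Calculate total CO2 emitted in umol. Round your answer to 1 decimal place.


Step 1: Convert time to seconds: 1.7 hr * 3600 = 6120.0 s
Step 2: Total = flux * area * time_s
Step 3: Total = 8.5 * 0.027 * 6120.0
Step 4: Total = 1404.5 umol

1404.5


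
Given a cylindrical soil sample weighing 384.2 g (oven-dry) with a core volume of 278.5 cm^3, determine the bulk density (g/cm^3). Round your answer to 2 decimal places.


Step 1: Identify the formula: BD = dry mass / volume
Step 2: Substitute values: BD = 384.2 / 278.5
Step 3: BD = 1.38 g/cm^3

1.38


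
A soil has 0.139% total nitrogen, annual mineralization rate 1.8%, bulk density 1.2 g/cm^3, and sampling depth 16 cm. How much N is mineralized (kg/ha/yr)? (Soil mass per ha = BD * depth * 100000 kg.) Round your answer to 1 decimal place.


Step 1: Soil mass per ha = BD * depth * 100000 = 1.2 * 16 * 100000 = 1920000 kg
Step 2: Total N pool = soil mass * N%/100 = 1920000 * 0.139/100 = 2668.8 kg/ha
Step 3: N mineralized = N pool * rate%/100 = 2668.8 * 1.8/100 = 48.0 kg/ha/yr

48.0


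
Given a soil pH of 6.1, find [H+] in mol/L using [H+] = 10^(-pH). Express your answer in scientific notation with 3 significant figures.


Step 1: [H+] = 10^(-pH)
Step 2: [H+] = 10^(-6.1)
Step 3: [H+] = 7.94e-07 mol/L

7.94e-07


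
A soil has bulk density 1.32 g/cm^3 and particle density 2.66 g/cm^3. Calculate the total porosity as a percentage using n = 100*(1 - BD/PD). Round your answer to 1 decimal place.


Step 1: Formula: n = 100 * (1 - BD / PD)
Step 2: n = 100 * (1 - 1.32 / 2.66)
Step 3: n = 100 * (1 - 0.49624)
Step 4: n = 50.4%

50.4


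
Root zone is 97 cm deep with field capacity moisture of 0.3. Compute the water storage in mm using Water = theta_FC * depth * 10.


Step 1: Water (mm) = theta_FC * depth (cm) * 10
Step 2: Water = 0.3 * 97 * 10
Step 3: Water = 291.0 mm

291.0


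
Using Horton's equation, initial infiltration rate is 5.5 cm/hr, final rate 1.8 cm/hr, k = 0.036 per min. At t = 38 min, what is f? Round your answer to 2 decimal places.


Step 1: f = fc + (f0 - fc) * exp(-k * t)
Step 2: exp(-0.036 * 38) = 0.254616
Step 3: f = 1.8 + (5.5 - 1.8) * 0.254616
Step 4: f = 1.8 + 3.7 * 0.254616
Step 5: f = 2.74 cm/hr

2.74


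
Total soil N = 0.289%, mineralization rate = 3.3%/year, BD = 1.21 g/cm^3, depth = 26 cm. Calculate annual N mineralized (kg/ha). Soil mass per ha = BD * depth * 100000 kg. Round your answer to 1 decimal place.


Step 1: Soil mass per ha = BD * depth * 100000 = 1.21 * 26 * 100000 = 3146000 kg
Step 2: Total N pool = soil mass * N%/100 = 3146000 * 0.289/100 = 9091.94 kg/ha
Step 3: N mineralized = N pool * rate%/100 = 9091.94 * 3.3/100 = 300.0 kg/ha/yr

300.0


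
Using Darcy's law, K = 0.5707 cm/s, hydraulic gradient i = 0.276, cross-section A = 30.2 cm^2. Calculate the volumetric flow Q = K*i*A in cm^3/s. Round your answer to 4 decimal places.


Step 1: Apply Darcy's law: Q = K * i * A
Step 2: Q = 0.5707 * 0.276 * 30.2
Step 3: Q = 4.7569 cm^3/s

4.7569


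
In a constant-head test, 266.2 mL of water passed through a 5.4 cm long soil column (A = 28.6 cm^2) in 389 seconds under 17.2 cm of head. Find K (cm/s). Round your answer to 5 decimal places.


Step 1: K = Q * L / (A * t * h)
Step 2: Numerator = 266.2 * 5.4 = 1437.48
Step 3: Denominator = 28.6 * 389 * 17.2 = 191356.88
Step 4: K = 1437.48 / 191356.88 = 0.00751 cm/s

0.00751


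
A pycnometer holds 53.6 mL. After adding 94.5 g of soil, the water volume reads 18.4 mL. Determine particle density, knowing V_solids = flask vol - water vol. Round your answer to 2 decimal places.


Step 1: Volume of solids = flask volume - water volume with soil
Step 2: V_solids = 53.6 - 18.4 = 35.2 mL
Step 3: Particle density = mass / V_solids = 94.5 / 35.2 = 2.68 g/cm^3

2.68


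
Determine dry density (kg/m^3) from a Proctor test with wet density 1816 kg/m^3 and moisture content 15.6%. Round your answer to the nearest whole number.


Step 1: Dry density = wet density / (1 + w/100)
Step 2: Dry density = 1816 / (1 + 15.6/100)
Step 3: Dry density = 1816 / 1.156
Step 4: Dry density = 1571 kg/m^3

1571


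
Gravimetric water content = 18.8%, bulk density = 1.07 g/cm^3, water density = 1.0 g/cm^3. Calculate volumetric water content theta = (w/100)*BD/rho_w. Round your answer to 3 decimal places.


Step 1: theta = (w / 100) * BD / rho_w
Step 2: theta = (18.8 / 100) * 1.07 / 1.0
Step 3: theta = 0.188 * 1.07
Step 4: theta = 0.201

0.201


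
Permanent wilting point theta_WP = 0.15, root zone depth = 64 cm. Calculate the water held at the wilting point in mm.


Step 1: Water (mm) = theta_WP * depth * 10
Step 2: Water = 0.15 * 64 * 10
Step 3: Water = 96.0 mm

96.0


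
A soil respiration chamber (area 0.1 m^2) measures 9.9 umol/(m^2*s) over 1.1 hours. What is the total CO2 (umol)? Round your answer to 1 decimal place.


Step 1: Convert time to seconds: 1.1 hr * 3600 = 3960.0 s
Step 2: Total = flux * area * time_s
Step 3: Total = 9.9 * 0.1 * 3960.0
Step 4: Total = 3920.4 umol

3920.4


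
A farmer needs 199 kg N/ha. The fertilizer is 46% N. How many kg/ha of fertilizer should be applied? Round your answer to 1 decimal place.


Step 1: Fertilizer rate = target N / (N content / 100)
Step 2: Rate = 199 / (46 / 100)
Step 3: Rate = 199 / 0.46
Step 4: Rate = 432.6 kg/ha

432.6


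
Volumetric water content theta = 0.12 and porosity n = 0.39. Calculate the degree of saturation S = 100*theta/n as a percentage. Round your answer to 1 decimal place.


Step 1: S = 100 * theta_v / n
Step 2: S = 100 * 0.12 / 0.39
Step 3: S = 30.8%

30.8


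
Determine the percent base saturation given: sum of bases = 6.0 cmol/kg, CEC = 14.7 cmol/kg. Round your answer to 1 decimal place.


Step 1: BS = 100 * (sum of bases) / CEC
Step 2: BS = 100 * 6.0 / 14.7
Step 3: BS = 40.8%

40.8


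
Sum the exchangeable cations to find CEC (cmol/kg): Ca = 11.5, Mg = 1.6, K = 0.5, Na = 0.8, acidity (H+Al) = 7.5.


Step 1: CEC = Ca + Mg + K + Na + (H+Al)
Step 2: CEC = 11.5 + 1.6 + 0.5 + 0.8 + 7.5
Step 3: CEC = 21.9 cmol/kg

21.9


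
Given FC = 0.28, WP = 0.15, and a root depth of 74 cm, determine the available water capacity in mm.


Step 1: Available water = (FC - WP) * depth * 10
Step 2: AW = (0.28 - 0.15) * 74 * 10
Step 3: AW = 0.13 * 74 * 10
Step 4: AW = 96.2 mm

96.2


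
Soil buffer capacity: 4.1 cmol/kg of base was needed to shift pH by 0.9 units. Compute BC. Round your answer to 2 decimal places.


Step 1: BC = change in base / change in pH
Step 2: BC = 4.1 / 0.9
Step 3: BC = 4.56 cmol/(kg*pH unit)

4.56


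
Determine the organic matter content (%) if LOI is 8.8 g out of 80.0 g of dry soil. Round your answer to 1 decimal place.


Step 1: OM% = 100 * LOI / sample mass
Step 2: OM = 100 * 8.8 / 80.0
Step 3: OM = 11.0%

11.0


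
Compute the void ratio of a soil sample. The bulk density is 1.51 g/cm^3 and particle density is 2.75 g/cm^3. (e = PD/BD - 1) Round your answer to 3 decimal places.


Step 1: e = PD / BD - 1
Step 2: e = 2.75 / 1.51 - 1
Step 3: e = 1.82119 - 1
Step 4: e = 0.821

0.821


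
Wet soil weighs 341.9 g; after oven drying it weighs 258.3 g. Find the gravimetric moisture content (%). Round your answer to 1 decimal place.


Step 1: Water mass = wet - dry = 341.9 - 258.3 = 83.6 g
Step 2: w = 100 * water mass / dry mass
Step 3: w = 100 * 83.6 / 258.3 = 32.4%

32.4


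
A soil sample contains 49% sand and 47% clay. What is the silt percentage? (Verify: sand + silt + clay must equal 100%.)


Step 1: sand + silt + clay = 100%
Step 2: silt = 100 - sand - clay
Step 3: silt = 100 - 49 - 47
Step 4: silt = 4%

4


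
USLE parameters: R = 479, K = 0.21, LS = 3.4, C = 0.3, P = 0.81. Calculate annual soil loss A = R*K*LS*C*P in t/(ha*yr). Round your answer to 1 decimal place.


Step 1: A = R * K * LS * C * P
Step 2: R * K = 479 * 0.21 = 100.59
Step 3: (R*K) * LS = 100.59 * 3.4 = 342.006
Step 4: * C * P = 342.006 * 0.3 * 0.81 = 83.1
Step 5: A = 83.1 t/(ha*yr)

83.1


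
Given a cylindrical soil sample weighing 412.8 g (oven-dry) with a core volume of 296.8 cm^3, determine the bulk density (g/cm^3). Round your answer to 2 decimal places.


Step 1: Identify the formula: BD = dry mass / volume
Step 2: Substitute values: BD = 412.8 / 296.8
Step 3: BD = 1.39 g/cm^3

1.39


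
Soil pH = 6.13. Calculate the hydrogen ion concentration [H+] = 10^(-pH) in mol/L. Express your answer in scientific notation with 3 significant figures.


Step 1: [H+] = 10^(-pH)
Step 2: [H+] = 10^(-6.13)
Step 3: [H+] = 7.41e-07 mol/L

7.41e-07


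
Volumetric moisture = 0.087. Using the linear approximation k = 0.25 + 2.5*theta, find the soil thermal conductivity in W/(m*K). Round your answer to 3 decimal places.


Step 1: k = 0.25 + 2.5 * theta
Step 2: k = 0.25 + 2.5 * 0.087
Step 3: k = 0.25 + 0.218
Step 4: k = 0.468 W/(m*K)

0.468


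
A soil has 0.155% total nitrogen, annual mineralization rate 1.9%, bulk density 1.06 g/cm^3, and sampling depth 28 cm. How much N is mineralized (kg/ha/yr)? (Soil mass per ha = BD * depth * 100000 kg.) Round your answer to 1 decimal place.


Step 1: Soil mass per ha = BD * depth * 100000 = 1.06 * 28 * 100000 = 2968000 kg
Step 2: Total N pool = soil mass * N%/100 = 2968000 * 0.155/100 = 4600.4 kg/ha
Step 3: N mineralized = N pool * rate%/100 = 4600.4 * 1.9/100 = 87.4 kg/ha/yr

87.4


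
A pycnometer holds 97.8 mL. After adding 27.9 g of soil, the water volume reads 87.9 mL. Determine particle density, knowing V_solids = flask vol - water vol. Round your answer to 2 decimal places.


Step 1: Volume of solids = flask volume - water volume with soil
Step 2: V_solids = 97.8 - 87.9 = 9.9 mL
Step 3: Particle density = mass / V_solids = 27.9 / 9.9 = 2.82 g/cm^3

2.82


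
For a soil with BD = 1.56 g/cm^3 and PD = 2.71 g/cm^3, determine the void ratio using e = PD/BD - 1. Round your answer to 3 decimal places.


Step 1: e = PD / BD - 1
Step 2: e = 2.71 / 1.56 - 1
Step 3: e = 1.73718 - 1
Step 4: e = 0.737

0.737


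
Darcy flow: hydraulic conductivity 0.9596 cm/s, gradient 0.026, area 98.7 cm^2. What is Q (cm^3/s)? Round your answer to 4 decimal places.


Step 1: Apply Darcy's law: Q = K * i * A
Step 2: Q = 0.9596 * 0.026 * 98.7
Step 3: Q = 2.4625 cm^3/s

2.4625


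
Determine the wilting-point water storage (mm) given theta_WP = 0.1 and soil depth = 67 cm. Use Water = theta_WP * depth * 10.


Step 1: Water (mm) = theta_WP * depth * 10
Step 2: Water = 0.1 * 67 * 10
Step 3: Water = 67.0 mm

67.0


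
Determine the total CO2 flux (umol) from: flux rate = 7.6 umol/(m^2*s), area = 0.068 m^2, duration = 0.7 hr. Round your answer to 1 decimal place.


Step 1: Convert time to seconds: 0.7 hr * 3600 = 2520.0 s
Step 2: Total = flux * area * time_s
Step 3: Total = 7.6 * 0.068 * 2520.0
Step 4: Total = 1302.3 umol

1302.3


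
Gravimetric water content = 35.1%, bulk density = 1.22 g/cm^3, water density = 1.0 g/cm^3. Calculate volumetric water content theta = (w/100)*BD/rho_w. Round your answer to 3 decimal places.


Step 1: theta = (w / 100) * BD / rho_w
Step 2: theta = (35.1 / 100) * 1.22 / 1.0
Step 3: theta = 0.351 * 1.22
Step 4: theta = 0.428

0.428


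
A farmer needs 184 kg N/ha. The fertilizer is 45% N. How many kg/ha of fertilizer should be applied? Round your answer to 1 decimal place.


Step 1: Fertilizer rate = target N / (N content / 100)
Step 2: Rate = 184 / (45 / 100)
Step 3: Rate = 184 / 0.45
Step 4: Rate = 408.9 kg/ha

408.9


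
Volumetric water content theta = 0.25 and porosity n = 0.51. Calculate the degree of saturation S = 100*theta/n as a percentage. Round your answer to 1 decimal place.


Step 1: S = 100 * theta_v / n
Step 2: S = 100 * 0.25 / 0.51
Step 3: S = 49.0%

49.0


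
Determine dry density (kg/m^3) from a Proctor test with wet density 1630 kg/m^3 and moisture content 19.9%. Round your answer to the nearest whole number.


Step 1: Dry density = wet density / (1 + w/100)
Step 2: Dry density = 1630 / (1 + 19.9/100)
Step 3: Dry density = 1630 / 1.199
Step 4: Dry density = 1359 kg/m^3

1359


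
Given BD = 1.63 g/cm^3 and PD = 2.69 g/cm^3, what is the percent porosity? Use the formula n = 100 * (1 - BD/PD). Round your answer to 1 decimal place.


Step 1: Formula: n = 100 * (1 - BD / PD)
Step 2: n = 100 * (1 - 1.63 / 2.69)
Step 3: n = 100 * (1 - 0.60595)
Step 4: n = 39.4%

39.4


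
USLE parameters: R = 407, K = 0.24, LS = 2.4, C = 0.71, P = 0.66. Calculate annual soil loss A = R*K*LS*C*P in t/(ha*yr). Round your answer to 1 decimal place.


Step 1: A = R * K * LS * C * P
Step 2: R * K = 407 * 0.24 = 97.68
Step 3: (R*K) * LS = 97.68 * 2.4 = 234.432
Step 4: * C * P = 234.432 * 0.71 * 0.66 = 109.9
Step 5: A = 109.9 t/(ha*yr)

109.9


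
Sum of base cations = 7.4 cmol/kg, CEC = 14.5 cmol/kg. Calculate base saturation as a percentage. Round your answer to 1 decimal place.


Step 1: BS = 100 * (sum of bases) / CEC
Step 2: BS = 100 * 7.4 / 14.5
Step 3: BS = 51.0%

51.0


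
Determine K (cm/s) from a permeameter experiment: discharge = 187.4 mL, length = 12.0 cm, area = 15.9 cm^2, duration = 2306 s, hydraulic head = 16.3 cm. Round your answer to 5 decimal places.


Step 1: K = Q * L / (A * t * h)
Step 2: Numerator = 187.4 * 12.0 = 2248.8
Step 3: Denominator = 15.9 * 2306 * 16.3 = 597646.02
Step 4: K = 2248.8 / 597646.02 = 0.00376 cm/s

0.00376


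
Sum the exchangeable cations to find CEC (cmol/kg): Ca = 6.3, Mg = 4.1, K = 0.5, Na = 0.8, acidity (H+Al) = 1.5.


Step 1: CEC = Ca + Mg + K + Na + (H+Al)
Step 2: CEC = 6.3 + 4.1 + 0.5 + 0.8 + 1.5
Step 3: CEC = 13.2 cmol/kg

13.2


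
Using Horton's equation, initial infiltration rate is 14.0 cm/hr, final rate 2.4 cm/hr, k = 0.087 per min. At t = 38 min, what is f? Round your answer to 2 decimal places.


Step 1: f = fc + (f0 - fc) * exp(-k * t)
Step 2: exp(-0.087 * 38) = 0.036663
Step 3: f = 2.4 + (14.0 - 2.4) * 0.036663
Step 4: f = 2.4 + 11.6 * 0.036663
Step 5: f = 2.83 cm/hr

2.83


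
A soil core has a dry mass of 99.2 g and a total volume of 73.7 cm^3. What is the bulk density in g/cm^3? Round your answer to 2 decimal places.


Step 1: Identify the formula: BD = dry mass / volume
Step 2: Substitute values: BD = 99.2 / 73.7
Step 3: BD = 1.35 g/cm^3

1.35


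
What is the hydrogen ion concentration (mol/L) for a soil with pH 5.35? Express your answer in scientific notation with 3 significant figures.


Step 1: [H+] = 10^(-pH)
Step 2: [H+] = 10^(-5.35)
Step 3: [H+] = 4.47e-06 mol/L

4.47e-06


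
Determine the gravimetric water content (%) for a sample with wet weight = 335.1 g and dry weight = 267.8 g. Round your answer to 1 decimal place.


Step 1: Water mass = wet - dry = 335.1 - 267.8 = 67.3 g
Step 2: w = 100 * water mass / dry mass
Step 3: w = 100 * 67.3 / 267.8 = 25.1%

25.1


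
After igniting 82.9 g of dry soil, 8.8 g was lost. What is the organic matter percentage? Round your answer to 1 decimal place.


Step 1: OM% = 100 * LOI / sample mass
Step 2: OM = 100 * 8.8 / 82.9
Step 3: OM = 10.6%

10.6


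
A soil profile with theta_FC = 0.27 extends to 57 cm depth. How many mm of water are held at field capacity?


Step 1: Water (mm) = theta_FC * depth (cm) * 10
Step 2: Water = 0.27 * 57 * 10
Step 3: Water = 153.9 mm

153.9


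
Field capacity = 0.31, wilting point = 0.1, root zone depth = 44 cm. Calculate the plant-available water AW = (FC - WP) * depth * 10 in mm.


Step 1: Available water = (FC - WP) * depth * 10
Step 2: AW = (0.31 - 0.1) * 44 * 10
Step 3: AW = 0.21 * 44 * 10
Step 4: AW = 92.4 mm

92.4


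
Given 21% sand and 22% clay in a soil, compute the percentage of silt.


Step 1: sand + silt + clay = 100%
Step 2: silt = 100 - sand - clay
Step 3: silt = 100 - 21 - 22
Step 4: silt = 57%

57


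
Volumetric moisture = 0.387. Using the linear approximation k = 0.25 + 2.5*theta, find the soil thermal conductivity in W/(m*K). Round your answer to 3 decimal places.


Step 1: k = 0.25 + 2.5 * theta
Step 2: k = 0.25 + 2.5 * 0.387
Step 3: k = 0.25 + 0.968
Step 4: k = 1.218 W/(m*K)

1.218


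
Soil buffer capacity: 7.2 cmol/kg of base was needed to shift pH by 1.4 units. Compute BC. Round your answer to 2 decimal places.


Step 1: BC = change in base / change in pH
Step 2: BC = 7.2 / 1.4
Step 3: BC = 5.14 cmol/(kg*pH unit)

5.14


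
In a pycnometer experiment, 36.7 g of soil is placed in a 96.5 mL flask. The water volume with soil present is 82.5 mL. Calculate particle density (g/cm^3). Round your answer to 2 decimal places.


Step 1: Volume of solids = flask volume - water volume with soil
Step 2: V_solids = 96.5 - 82.5 = 14.0 mL
Step 3: Particle density = mass / V_solids = 36.7 / 14.0 = 2.62 g/cm^3

2.62


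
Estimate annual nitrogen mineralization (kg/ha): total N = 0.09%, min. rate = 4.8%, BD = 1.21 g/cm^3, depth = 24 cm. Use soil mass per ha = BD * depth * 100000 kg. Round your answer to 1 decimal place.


Step 1: Soil mass per ha = BD * depth * 100000 = 1.21 * 24 * 100000 = 2904000 kg
Step 2: Total N pool = soil mass * N%/100 = 2904000 * 0.09/100 = 2613.6 kg/ha
Step 3: N mineralized = N pool * rate%/100 = 2613.6 * 4.8/100 = 125.5 kg/ha/yr

125.5


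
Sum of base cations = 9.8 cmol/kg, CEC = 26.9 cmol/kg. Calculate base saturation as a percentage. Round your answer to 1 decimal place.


Step 1: BS = 100 * (sum of bases) / CEC
Step 2: BS = 100 * 9.8 / 26.9
Step 3: BS = 36.4%

36.4


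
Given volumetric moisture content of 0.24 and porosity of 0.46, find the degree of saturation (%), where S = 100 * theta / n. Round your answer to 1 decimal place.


Step 1: S = 100 * theta_v / n
Step 2: S = 100 * 0.24 / 0.46
Step 3: S = 52.2%

52.2


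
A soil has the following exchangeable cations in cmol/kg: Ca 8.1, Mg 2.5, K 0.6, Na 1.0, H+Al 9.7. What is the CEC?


Step 1: CEC = Ca + Mg + K + Na + (H+Al)
Step 2: CEC = 8.1 + 2.5 + 0.6 + 1.0 + 9.7
Step 3: CEC = 21.9 cmol/kg

21.9


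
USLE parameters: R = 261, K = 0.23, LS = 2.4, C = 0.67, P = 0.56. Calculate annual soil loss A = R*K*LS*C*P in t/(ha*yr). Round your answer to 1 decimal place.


Step 1: A = R * K * LS * C * P
Step 2: R * K = 261 * 0.23 = 60.03
Step 3: (R*K) * LS = 60.03 * 2.4 = 144.072
Step 4: * C * P = 144.072 * 0.67 * 0.56 = 54.1
Step 5: A = 54.1 t/(ha*yr)

54.1


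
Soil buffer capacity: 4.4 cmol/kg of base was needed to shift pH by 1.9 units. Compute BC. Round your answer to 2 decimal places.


Step 1: BC = change in base / change in pH
Step 2: BC = 4.4 / 1.9
Step 3: BC = 2.32 cmol/(kg*pH unit)

2.32


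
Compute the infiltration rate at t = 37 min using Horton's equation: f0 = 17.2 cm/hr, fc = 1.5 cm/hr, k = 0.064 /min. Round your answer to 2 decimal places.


Step 1: f = fc + (f0 - fc) * exp(-k * t)
Step 2: exp(-0.064 * 37) = 0.093668
Step 3: f = 1.5 + (17.2 - 1.5) * 0.093668
Step 4: f = 1.5 + 15.7 * 0.093668
Step 5: f = 2.97 cm/hr

2.97


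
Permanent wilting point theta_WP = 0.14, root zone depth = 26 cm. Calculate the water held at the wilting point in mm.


Step 1: Water (mm) = theta_WP * depth * 10
Step 2: Water = 0.14 * 26 * 10
Step 3: Water = 36.4 mm

36.4


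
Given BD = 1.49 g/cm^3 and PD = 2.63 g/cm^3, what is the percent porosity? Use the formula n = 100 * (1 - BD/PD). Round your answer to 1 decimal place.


Step 1: Formula: n = 100 * (1 - BD / PD)
Step 2: n = 100 * (1 - 1.49 / 2.63)
Step 3: n = 100 * (1 - 0.56654)
Step 4: n = 43.3%

43.3


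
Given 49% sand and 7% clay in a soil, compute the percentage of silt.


Step 1: sand + silt + clay = 100%
Step 2: silt = 100 - sand - clay
Step 3: silt = 100 - 49 - 7
Step 4: silt = 44%

44


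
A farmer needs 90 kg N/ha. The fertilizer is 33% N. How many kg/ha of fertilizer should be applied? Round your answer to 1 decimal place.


Step 1: Fertilizer rate = target N / (N content / 100)
Step 2: Rate = 90 / (33 / 100)
Step 3: Rate = 90 / 0.33
Step 4: Rate = 272.7 kg/ha

272.7


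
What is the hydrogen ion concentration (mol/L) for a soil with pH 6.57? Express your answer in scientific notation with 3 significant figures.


Step 1: [H+] = 10^(-pH)
Step 2: [H+] = 10^(-6.57)
Step 3: [H+] = 2.69e-07 mol/L

2.69e-07
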